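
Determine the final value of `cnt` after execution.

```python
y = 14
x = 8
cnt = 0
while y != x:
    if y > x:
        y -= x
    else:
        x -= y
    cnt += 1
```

Let's trace through this code step by step.

Initialize: y = 14
Initialize: x = 8
Initialize: cnt = 0
Entering loop: while y != x:

After execution: cnt = 4
4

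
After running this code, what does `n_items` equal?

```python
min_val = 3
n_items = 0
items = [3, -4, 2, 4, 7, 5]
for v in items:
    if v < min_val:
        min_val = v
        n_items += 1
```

Let's trace through this code step by step.

Initialize: min_val = 3
Initialize: n_items = 0
Initialize: items = [3, -4, 2, 4, 7, 5]
Entering loop: for v in items:

After execution: n_items = 1
1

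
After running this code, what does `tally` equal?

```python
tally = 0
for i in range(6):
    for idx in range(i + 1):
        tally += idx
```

Let's trace through this code step by step.

Initialize: tally = 0
Entering loop: for i in range(6):

After execution: tally = 35
35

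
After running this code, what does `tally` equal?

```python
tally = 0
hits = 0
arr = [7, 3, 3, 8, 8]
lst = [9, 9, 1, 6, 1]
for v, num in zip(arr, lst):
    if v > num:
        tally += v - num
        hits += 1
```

Let's trace through this code step by step.

Initialize: tally = 0
Initialize: hits = 0
Initialize: arr = [7, 3, 3, 8, 8]
Initialize: lst = [9, 9, 1, 6, 1]
Entering loop: for v, num in zip(arr, lst):

After execution: tally = 11
11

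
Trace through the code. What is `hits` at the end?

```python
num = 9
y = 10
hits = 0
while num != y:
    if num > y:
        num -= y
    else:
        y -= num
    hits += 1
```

Let's trace through this code step by step.

Initialize: num = 9
Initialize: y = 10
Initialize: hits = 0
Entering loop: while num != y:

After execution: hits = 9
9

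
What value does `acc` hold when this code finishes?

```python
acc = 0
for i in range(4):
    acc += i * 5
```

Let's trace through this code step by step.

Initialize: acc = 0
Entering loop: for i in range(4):

After execution: acc = 30
30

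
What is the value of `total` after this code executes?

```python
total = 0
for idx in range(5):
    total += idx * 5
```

Let's trace through this code step by step.

Initialize: total = 0
Entering loop: for idx in range(5):

After execution: total = 50
50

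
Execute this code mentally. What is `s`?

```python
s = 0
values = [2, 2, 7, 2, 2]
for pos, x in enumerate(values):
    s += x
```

Let's trace through this code step by step.

Initialize: s = 0
Initialize: values = [2, 2, 7, 2, 2]
Entering loop: for pos, x in enumerate(values):

After execution: s = 15
15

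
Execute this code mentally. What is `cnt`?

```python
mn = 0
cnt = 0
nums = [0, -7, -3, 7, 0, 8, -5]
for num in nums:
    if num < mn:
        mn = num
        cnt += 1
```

Let's trace through this code step by step.

Initialize: mn = 0
Initialize: cnt = 0
Initialize: nums = [0, -7, -3, 7, 0, 8, -5]
Entering loop: for num in nums:

After execution: cnt = 1
1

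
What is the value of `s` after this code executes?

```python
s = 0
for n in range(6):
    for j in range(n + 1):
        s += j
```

Let's trace through this code step by step.

Initialize: s = 0
Entering loop: for n in range(6):

After execution: s = 35
35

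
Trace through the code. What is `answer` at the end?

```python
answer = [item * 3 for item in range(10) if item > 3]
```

Let's trace through this code step by step.

Initialize: answer = [item * 3 for item in range(10) if item > 3]

After execution: answer = [12, 15, 18, 21, 24, 27]
[12, 15, 18, 21, 24, 27]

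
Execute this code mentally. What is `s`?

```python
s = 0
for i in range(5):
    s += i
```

Let's trace through this code step by step.

Initialize: s = 0
Entering loop: for i in range(5):

After execution: s = 10
10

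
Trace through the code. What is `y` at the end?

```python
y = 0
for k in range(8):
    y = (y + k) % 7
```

Let's trace through this code step by step.

Initialize: y = 0
Entering loop: for k in range(8):

After execution: y = 0
0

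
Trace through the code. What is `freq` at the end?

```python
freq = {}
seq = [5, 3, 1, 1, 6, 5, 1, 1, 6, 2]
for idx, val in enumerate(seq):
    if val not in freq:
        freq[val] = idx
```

Let's trace through this code step by step.

Initialize: freq = {}
Initialize: seq = [5, 3, 1, 1, 6, 5, 1, 1, 6, 2]
Entering loop: for idx, val in enumerate(seq):

After execution: freq = {5: 0, 3: 1, 1: 2, 6: 4, 2: 9}
{5: 0, 3: 1, 1: 2, 6: 4, 2: 9}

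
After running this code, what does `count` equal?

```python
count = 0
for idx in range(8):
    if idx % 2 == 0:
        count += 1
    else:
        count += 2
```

Let's trace through this code step by step.

Initialize: count = 0
Entering loop: for idx in range(8):

After execution: count = 12
12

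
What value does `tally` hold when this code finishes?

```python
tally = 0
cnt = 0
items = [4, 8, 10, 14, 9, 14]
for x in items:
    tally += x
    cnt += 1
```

Let's trace through this code step by step.

Initialize: tally = 0
Initialize: cnt = 0
Initialize: items = [4, 8, 10, 14, 9, 14]
Entering loop: for x in items:

After execution: tally = 59
59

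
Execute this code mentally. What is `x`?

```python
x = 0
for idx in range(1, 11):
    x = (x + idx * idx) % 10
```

Let's trace through this code step by step.

Initialize: x = 0
Entering loop: for idx in range(1, 11):

After execution: x = 5
5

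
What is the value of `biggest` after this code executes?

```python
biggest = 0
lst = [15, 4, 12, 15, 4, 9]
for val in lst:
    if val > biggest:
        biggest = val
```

Let's trace through this code step by step.

Initialize: biggest = 0
Initialize: lst = [15, 4, 12, 15, 4, 9]
Entering loop: for val in lst:

After execution: biggest = 15
15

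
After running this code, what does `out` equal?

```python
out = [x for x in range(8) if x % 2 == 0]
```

Let's trace through this code step by step.

Initialize: out = [x for x in range(8) if x % 2 == 0]

After execution: out = [0, 2, 4, 6]
[0, 2, 4, 6]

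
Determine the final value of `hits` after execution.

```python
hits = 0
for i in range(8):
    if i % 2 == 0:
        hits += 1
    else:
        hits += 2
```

Let's trace through this code step by step.

Initialize: hits = 0
Entering loop: for i in range(8):

After execution: hits = 12
12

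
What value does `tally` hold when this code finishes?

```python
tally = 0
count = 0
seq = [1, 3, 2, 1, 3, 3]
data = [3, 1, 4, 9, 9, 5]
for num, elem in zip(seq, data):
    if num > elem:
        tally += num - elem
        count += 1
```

Let's trace through this code step by step.

Initialize: tally = 0
Initialize: count = 0
Initialize: seq = [1, 3, 2, 1, 3, 3]
Initialize: data = [3, 1, 4, 9, 9, 5]
Entering loop: for num, elem in zip(seq, data):

After execution: tally = 2
2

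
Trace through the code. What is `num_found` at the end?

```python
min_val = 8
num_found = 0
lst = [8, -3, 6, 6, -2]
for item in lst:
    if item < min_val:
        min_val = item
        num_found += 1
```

Let's trace through this code step by step.

Initialize: min_val = 8
Initialize: num_found = 0
Initialize: lst = [8, -3, 6, 6, -2]
Entering loop: for item in lst:

After execution: num_found = 1
1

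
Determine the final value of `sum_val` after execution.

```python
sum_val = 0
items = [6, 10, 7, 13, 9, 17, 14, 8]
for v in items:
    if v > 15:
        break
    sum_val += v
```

Let's trace through this code step by step.

Initialize: sum_val = 0
Initialize: items = [6, 10, 7, 13, 9, 17, 14, 8]
Entering loop: for v in items:

After execution: sum_val = 45
45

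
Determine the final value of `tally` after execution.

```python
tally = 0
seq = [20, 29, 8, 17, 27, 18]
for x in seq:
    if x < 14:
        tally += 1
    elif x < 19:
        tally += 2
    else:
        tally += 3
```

Let's trace through this code step by step.

Initialize: tally = 0
Initialize: seq = [20, 29, 8, 17, 27, 18]
Entering loop: for x in seq:

After execution: tally = 14
14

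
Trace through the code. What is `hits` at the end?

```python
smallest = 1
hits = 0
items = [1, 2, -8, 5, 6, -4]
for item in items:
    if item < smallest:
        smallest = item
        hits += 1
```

Let's trace through this code step by step.

Initialize: smallest = 1
Initialize: hits = 0
Initialize: items = [1, 2, -8, 5, 6, -4]
Entering loop: for item in items:

After execution: hits = 1
1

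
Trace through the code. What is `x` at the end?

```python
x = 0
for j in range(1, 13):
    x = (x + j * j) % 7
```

Let's trace through this code step by step.

Initialize: x = 0
Entering loop: for j in range(1, 13):

After execution: x = 6
6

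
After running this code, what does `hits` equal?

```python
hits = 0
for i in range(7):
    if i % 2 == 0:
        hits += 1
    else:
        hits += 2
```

Let's trace through this code step by step.

Initialize: hits = 0
Entering loop: for i in range(7):

After execution: hits = 10
10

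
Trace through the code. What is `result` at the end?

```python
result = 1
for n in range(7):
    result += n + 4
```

Let's trace through this code step by step.

Initialize: result = 1
Entering loop: for n in range(7):

After execution: result = 50
50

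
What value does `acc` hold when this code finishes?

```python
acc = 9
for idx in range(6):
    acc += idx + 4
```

Let's trace through this code step by step.

Initialize: acc = 9
Entering loop: for idx in range(6):

After execution: acc = 48
48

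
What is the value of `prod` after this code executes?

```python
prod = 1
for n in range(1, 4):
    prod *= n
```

Let's trace through this code step by step.

Initialize: prod = 1
Entering loop: for n in range(1, 4):

After execution: prod = 6
6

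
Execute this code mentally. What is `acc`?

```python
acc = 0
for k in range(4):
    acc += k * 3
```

Let's trace through this code step by step.

Initialize: acc = 0
Entering loop: for k in range(4):

After execution: acc = 18
18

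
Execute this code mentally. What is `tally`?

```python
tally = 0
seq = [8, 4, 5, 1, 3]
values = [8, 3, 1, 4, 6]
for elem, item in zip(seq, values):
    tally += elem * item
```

Let's trace through this code step by step.

Initialize: tally = 0
Initialize: seq = [8, 4, 5, 1, 3]
Initialize: values = [8, 3, 1, 4, 6]
Entering loop: for elem, item in zip(seq, values):

After execution: tally = 103
103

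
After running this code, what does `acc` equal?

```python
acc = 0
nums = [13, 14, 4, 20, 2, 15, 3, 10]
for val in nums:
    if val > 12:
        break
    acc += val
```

Let's trace through this code step by step.

Initialize: acc = 0
Initialize: nums = [13, 14, 4, 20, 2, 15, 3, 10]
Entering loop: for val in nums:

After execution: acc = 0
0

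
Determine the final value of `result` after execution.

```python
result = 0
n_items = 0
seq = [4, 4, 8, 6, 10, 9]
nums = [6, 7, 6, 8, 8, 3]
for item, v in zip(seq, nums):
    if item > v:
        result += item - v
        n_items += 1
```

Let's trace through this code step by step.

Initialize: result = 0
Initialize: n_items = 0
Initialize: seq = [4, 4, 8, 6, 10, 9]
Initialize: nums = [6, 7, 6, 8, 8, 3]
Entering loop: for item, v in zip(seq, nums):

After execution: result = 10
10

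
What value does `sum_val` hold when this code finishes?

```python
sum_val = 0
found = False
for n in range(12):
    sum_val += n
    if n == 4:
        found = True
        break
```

Let's trace through this code step by step.

Initialize: sum_val = 0
Initialize: found = False
Entering loop: for n in range(12):

After execution: sum_val = 10
10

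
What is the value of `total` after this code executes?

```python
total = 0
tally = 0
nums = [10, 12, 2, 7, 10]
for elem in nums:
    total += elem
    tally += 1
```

Let's trace through this code step by step.

Initialize: total = 0
Initialize: tally = 0
Initialize: nums = [10, 12, 2, 7, 10]
Entering loop: for elem in nums:

After execution: total = 41
41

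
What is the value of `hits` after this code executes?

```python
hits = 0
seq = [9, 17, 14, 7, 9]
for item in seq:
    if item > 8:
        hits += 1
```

Let's trace through this code step by step.

Initialize: hits = 0
Initialize: seq = [9, 17, 14, 7, 9]
Entering loop: for item in seq:

After execution: hits = 4
4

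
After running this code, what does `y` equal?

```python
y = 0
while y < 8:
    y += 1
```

Let's trace through this code step by step.

Initialize: y = 0
Entering loop: while y < 8:

After execution: y = 8
8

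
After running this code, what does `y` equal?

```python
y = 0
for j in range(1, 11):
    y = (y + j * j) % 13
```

Let's trace through this code step by step.

Initialize: y = 0
Entering loop: for j in range(1, 11):

After execution: y = 8
8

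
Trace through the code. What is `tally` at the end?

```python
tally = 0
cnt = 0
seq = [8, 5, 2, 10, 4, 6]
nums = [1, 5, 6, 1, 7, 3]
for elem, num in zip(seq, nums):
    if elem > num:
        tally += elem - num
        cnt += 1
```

Let's trace through this code step by step.

Initialize: tally = 0
Initialize: cnt = 0
Initialize: seq = [8, 5, 2, 10, 4, 6]
Initialize: nums = [1, 5, 6, 1, 7, 3]
Entering loop: for elem, num in zip(seq, nums):

After execution: tally = 19
19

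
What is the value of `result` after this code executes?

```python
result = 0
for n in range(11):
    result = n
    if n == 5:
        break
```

Let's trace through this code step by step.

Initialize: result = 0
Entering loop: for n in range(11):

After execution: result = 5
5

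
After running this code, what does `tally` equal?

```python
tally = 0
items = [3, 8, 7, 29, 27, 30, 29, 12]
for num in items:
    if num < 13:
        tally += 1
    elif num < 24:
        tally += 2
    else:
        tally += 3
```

Let's trace through this code step by step.

Initialize: tally = 0
Initialize: items = [3, 8, 7, 29, 27, 30, 29, 12]
Entering loop: for num in items:

After execution: tally = 16
16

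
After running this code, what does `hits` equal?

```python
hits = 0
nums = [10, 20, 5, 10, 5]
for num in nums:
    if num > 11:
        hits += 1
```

Let's trace through this code step by step.

Initialize: hits = 0
Initialize: nums = [10, 20, 5, 10, 5]
Entering loop: for num in nums:

After execution: hits = 1
1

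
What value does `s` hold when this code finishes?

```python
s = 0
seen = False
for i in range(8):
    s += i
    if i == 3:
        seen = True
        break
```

Let's trace through this code step by step.

Initialize: s = 0
Initialize: seen = False
Entering loop: for i in range(8):

After execution: s = 6
6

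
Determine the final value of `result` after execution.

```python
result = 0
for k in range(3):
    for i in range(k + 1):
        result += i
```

Let's trace through this code step by step.

Initialize: result = 0
Entering loop: for k in range(3):

After execution: result = 4
4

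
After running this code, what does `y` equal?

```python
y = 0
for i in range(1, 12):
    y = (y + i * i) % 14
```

Let's trace through this code step by step.

Initialize: y = 0
Entering loop: for i in range(1, 12):

After execution: y = 2
2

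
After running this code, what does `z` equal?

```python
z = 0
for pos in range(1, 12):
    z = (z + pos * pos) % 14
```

Let's trace through this code step by step.

Initialize: z = 0
Entering loop: for pos in range(1, 12):

After execution: z = 2
2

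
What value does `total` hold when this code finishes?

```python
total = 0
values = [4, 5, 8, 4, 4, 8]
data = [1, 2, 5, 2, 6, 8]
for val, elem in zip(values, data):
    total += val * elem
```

Let's trace through this code step by step.

Initialize: total = 0
Initialize: values = [4, 5, 8, 4, 4, 8]
Initialize: data = [1, 2, 5, 2, 6, 8]
Entering loop: for val, elem in zip(values, data):

After execution: total = 150
150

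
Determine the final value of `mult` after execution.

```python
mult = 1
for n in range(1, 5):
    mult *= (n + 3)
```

Let's trace through this code step by step.

Initialize: mult = 1
Entering loop: for n in range(1, 5):

After execution: mult = 840
840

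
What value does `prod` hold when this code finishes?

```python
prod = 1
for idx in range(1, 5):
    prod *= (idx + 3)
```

Let's trace through this code step by step.

Initialize: prod = 1
Entering loop: for idx in range(1, 5):

After execution: prod = 840
840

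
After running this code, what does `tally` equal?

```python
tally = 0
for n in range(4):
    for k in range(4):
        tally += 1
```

Let's trace through this code step by step.

Initialize: tally = 0
Entering loop: for n in range(4):

After execution: tally = 16
16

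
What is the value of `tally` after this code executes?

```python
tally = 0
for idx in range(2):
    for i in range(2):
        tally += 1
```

Let's trace through this code step by step.

Initialize: tally = 0
Entering loop: for idx in range(2):

After execution: tally = 4
4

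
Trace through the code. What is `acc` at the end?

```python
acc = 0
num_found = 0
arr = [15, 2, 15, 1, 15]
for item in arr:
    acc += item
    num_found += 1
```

Let's trace through this code step by step.

Initialize: acc = 0
Initialize: num_found = 0
Initialize: arr = [15, 2, 15, 1, 15]
Entering loop: for item in arr:

After execution: acc = 48
48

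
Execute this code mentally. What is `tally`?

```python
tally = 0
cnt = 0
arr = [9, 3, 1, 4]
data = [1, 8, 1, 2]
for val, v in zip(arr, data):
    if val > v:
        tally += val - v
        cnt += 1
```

Let's trace through this code step by step.

Initialize: tally = 0
Initialize: cnt = 0
Initialize: arr = [9, 3, 1, 4]
Initialize: data = [1, 8, 1, 2]
Entering loop: for val, v in zip(arr, data):

After execution: tally = 10
10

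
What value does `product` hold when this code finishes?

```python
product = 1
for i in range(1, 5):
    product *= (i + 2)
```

Let's trace through this code step by step.

Initialize: product = 1
Entering loop: for i in range(1, 5):

After execution: product = 360
360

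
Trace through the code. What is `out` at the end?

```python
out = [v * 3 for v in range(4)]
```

Let's trace through this code step by step.

Initialize: out = [v * 3 for v in range(4)]

After execution: out = [0, 3, 6, 9]
[0, 3, 6, 9]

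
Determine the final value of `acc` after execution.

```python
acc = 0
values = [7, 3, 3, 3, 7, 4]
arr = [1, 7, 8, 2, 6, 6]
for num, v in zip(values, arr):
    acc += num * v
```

Let's trace through this code step by step.

Initialize: acc = 0
Initialize: values = [7, 3, 3, 3, 7, 4]
Initialize: arr = [1, 7, 8, 2, 6, 6]
Entering loop: for num, v in zip(values, arr):

After execution: acc = 124
124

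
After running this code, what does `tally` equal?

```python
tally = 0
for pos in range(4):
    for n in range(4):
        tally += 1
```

Let's trace through this code step by step.

Initialize: tally = 0
Entering loop: for pos in range(4):

After execution: tally = 16
16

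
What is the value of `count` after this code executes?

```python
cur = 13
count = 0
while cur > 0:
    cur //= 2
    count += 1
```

Let's trace through this code step by step.

Initialize: cur = 13
Initialize: count = 0
Entering loop: while cur > 0:

After execution: count = 4
4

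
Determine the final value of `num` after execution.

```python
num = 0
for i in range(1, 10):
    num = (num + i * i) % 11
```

Let's trace through this code step by step.

Initialize: num = 0
Entering loop: for i in range(1, 10):

After execution: num = 10
10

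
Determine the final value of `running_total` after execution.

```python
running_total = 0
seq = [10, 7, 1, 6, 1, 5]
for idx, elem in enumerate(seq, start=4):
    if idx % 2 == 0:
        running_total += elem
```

Let's trace through this code step by step.

Initialize: running_total = 0
Initialize: seq = [10, 7, 1, 6, 1, 5]
Entering loop: for idx, elem in enumerate(seq, start=4):

After execution: running_total = 12
12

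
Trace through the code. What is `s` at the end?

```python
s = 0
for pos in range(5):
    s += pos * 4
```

Let's trace through this code step by step.

Initialize: s = 0
Entering loop: for pos in range(5):

After execution: s = 40
40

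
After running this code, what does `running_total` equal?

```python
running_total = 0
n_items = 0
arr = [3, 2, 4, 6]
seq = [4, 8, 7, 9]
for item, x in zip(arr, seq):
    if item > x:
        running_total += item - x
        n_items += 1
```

Let's trace through this code step by step.

Initialize: running_total = 0
Initialize: n_items = 0
Initialize: arr = [3, 2, 4, 6]
Initialize: seq = [4, 8, 7, 9]
Entering loop: for item, x in zip(arr, seq):

After execution: running_total = 0
0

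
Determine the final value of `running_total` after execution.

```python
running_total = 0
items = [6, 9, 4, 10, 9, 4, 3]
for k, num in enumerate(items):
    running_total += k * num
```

Let's trace through this code step by step.

Initialize: running_total = 0
Initialize: items = [6, 9, 4, 10, 9, 4, 3]
Entering loop: for k, num in enumerate(items):

After execution: running_total = 121
121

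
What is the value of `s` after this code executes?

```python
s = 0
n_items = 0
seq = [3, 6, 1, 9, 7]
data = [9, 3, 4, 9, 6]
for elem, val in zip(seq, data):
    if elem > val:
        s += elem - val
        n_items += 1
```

Let's trace through this code step by step.

Initialize: s = 0
Initialize: n_items = 0
Initialize: seq = [3, 6, 1, 9, 7]
Initialize: data = [9, 3, 4, 9, 6]
Entering loop: for elem, val in zip(seq, data):

After execution: s = 4
4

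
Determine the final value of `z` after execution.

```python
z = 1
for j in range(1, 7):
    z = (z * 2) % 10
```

Let's trace through this code step by step.

Initialize: z = 1
Entering loop: for j in range(1, 7):

After execution: z = 4
4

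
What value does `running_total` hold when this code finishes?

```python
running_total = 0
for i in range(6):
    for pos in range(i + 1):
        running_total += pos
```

Let's trace through this code step by step.

Initialize: running_total = 0
Entering loop: for i in range(6):

After execution: running_total = 35
35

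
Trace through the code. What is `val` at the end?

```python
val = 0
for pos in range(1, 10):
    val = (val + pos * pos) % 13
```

Let's trace through this code step by step.

Initialize: val = 0
Entering loop: for pos in range(1, 10):

After execution: val = 12
12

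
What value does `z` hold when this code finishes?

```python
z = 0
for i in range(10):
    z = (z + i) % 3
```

Let's trace through this code step by step.

Initialize: z = 0
Entering loop: for i in range(10):

After execution: z = 0
0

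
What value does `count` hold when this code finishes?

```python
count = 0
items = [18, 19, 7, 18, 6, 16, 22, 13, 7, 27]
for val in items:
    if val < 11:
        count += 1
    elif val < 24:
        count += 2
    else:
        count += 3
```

Let's trace through this code step by step.

Initialize: count = 0
Initialize: items = [18, 19, 7, 18, 6, 16, 22, 13, 7, 27]
Entering loop: for val in items:

After execution: count = 18
18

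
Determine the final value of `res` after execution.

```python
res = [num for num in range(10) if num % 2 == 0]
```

Let's trace through this code step by step.

Initialize: res = [num for num in range(10) if num % 2 == 0]

After execution: res = [0, 2, 4, 6, 8]
[0, 2, 4, 6, 8]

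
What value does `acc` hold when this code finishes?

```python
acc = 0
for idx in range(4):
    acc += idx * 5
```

Let's trace through this code step by step.

Initialize: acc = 0
Entering loop: for idx in range(4):

After execution: acc = 30
30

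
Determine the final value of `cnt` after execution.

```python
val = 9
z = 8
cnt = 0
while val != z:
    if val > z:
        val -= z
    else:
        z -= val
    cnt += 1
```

Let's trace through this code step by step.

Initialize: val = 9
Initialize: z = 8
Initialize: cnt = 0
Entering loop: while val != z:

After execution: cnt = 8
8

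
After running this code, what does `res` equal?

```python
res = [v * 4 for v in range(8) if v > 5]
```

Let's trace through this code step by step.

Initialize: res = [v * 4 for v in range(8) if v > 5]

After execution: res = [24, 28]
[24, 28]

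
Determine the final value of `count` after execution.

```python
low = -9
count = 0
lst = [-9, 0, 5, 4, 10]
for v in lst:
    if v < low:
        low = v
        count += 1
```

Let's trace through this code step by step.

Initialize: low = -9
Initialize: count = 0
Initialize: lst = [-9, 0, 5, 4, 10]
Entering loop: for v in lst:

After execution: count = 0
0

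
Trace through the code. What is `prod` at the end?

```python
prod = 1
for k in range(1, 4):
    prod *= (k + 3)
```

Let's trace through this code step by step.

Initialize: prod = 1
Entering loop: for k in range(1, 4):

After execution: prod = 120
120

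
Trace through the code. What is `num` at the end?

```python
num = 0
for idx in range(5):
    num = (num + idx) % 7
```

Let's trace through this code step by step.

Initialize: num = 0
Entering loop: for idx in range(5):

After execution: num = 3
3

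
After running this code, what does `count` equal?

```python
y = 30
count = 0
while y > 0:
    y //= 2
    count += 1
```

Let's trace through this code step by step.

Initialize: y = 30
Initialize: count = 0
Entering loop: while y > 0:

After execution: count = 5
5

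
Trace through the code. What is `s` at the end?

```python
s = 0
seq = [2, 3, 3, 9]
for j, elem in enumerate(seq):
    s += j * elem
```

Let's trace through this code step by step.

Initialize: s = 0
Initialize: seq = [2, 3, 3, 9]
Entering loop: for j, elem in enumerate(seq):

After execution: s = 36
36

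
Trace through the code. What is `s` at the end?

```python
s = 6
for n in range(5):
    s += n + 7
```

Let's trace through this code step by step.

Initialize: s = 6
Entering loop: for n in range(5):

After execution: s = 51
51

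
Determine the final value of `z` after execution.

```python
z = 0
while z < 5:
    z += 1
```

Let's trace through this code step by step.

Initialize: z = 0
Entering loop: while z < 5:

After execution: z = 5
5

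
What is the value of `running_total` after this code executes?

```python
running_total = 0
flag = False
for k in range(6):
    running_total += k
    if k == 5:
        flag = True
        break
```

Let's trace through this code step by step.

Initialize: running_total = 0
Initialize: flag = False
Entering loop: for k in range(6):

After execution: running_total = 15
15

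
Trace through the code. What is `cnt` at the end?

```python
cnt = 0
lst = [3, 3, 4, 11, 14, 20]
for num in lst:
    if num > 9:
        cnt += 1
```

Let's trace through this code step by step.

Initialize: cnt = 0
Initialize: lst = [3, 3, 4, 11, 14, 20]
Entering loop: for num in lst:

After execution: cnt = 3
3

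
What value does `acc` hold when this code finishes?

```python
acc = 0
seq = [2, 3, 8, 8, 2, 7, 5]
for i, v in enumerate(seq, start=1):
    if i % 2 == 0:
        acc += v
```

Let's trace through this code step by step.

Initialize: acc = 0
Initialize: seq = [2, 3, 8, 8, 2, 7, 5]
Entering loop: for i, v in enumerate(seq, start=1):

After execution: acc = 18
18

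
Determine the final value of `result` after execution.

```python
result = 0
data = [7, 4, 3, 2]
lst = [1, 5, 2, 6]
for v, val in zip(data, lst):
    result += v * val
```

Let's trace through this code step by step.

Initialize: result = 0
Initialize: data = [7, 4, 3, 2]
Initialize: lst = [1, 5, 2, 6]
Entering loop: for v, val in zip(data, lst):

After execution: result = 45
45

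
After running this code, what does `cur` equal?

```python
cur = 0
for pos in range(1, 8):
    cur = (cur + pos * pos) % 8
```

Let's trace through this code step by step.

Initialize: cur = 0
Entering loop: for pos in range(1, 8):

After execution: cur = 4
4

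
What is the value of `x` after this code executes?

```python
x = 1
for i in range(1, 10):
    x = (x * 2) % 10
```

Let's trace through this code step by step.

Initialize: x = 1
Entering loop: for i in range(1, 10):

After execution: x = 2
2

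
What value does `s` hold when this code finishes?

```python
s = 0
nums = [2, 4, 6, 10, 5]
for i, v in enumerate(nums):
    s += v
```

Let's trace through this code step by step.

Initialize: s = 0
Initialize: nums = [2, 4, 6, 10, 5]
Entering loop: for i, v in enumerate(nums):

After execution: s = 27
27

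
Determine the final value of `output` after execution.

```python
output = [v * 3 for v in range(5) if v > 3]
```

Let's trace through this code step by step.

Initialize: output = [v * 3 for v in range(5) if v > 3]

After execution: output = [12]
[12]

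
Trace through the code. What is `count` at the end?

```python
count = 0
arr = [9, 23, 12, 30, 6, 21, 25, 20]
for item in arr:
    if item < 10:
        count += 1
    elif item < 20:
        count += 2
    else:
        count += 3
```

Let's trace through this code step by step.

Initialize: count = 0
Initialize: arr = [9, 23, 12, 30, 6, 21, 25, 20]
Entering loop: for item in arr:

After execution: count = 19
19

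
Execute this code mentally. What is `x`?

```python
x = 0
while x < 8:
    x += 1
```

Let's trace through this code step by step.

Initialize: x = 0
Entering loop: while x < 8:

After execution: x = 8
8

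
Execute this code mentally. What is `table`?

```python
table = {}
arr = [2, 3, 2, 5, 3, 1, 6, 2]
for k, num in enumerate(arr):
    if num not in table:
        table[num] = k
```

Let's trace through this code step by step.

Initialize: table = {}
Initialize: arr = [2, 3, 2, 5, 3, 1, 6, 2]
Entering loop: for k, num in enumerate(arr):

After execution: table = {2: 0, 3: 1, 5: 3, 1: 5, 6: 6}
{2: 0, 3: 1, 5: 3, 1: 5, 6: 6}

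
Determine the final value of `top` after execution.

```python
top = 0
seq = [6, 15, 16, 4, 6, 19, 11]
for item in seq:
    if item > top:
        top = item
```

Let's trace through this code step by step.

Initialize: top = 0
Initialize: seq = [6, 15, 16, 4, 6, 19, 11]
Entering loop: for item in seq:

After execution: top = 19
19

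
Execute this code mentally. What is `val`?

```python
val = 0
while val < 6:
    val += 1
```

Let's trace through this code step by step.

Initialize: val = 0
Entering loop: while val < 6:

After execution: val = 6
6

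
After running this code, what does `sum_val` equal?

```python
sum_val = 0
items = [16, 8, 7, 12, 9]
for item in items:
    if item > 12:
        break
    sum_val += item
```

Let's trace through this code step by step.

Initialize: sum_val = 0
Initialize: items = [16, 8, 7, 12, 9]
Entering loop: for item in items:

After execution: sum_val = 0
0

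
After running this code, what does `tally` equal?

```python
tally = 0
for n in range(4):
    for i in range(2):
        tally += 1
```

Let's trace through this code step by step.

Initialize: tally = 0
Entering loop: for n in range(4):

After execution: tally = 8
8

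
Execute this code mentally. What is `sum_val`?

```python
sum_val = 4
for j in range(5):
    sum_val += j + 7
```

Let's trace through this code step by step.

Initialize: sum_val = 4
Entering loop: for j in range(5):

After execution: sum_val = 49
49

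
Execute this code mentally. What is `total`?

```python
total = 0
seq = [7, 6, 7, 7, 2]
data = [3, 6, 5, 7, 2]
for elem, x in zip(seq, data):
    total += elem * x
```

Let's trace through this code step by step.

Initialize: total = 0
Initialize: seq = [7, 6, 7, 7, 2]
Initialize: data = [3, 6, 5, 7, 2]
Entering loop: for elem, x in zip(seq, data):

After execution: total = 145
145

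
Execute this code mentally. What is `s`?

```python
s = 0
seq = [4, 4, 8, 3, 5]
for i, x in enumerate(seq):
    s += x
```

Let's trace through this code step by step.

Initialize: s = 0
Initialize: seq = [4, 4, 8, 3, 5]
Entering loop: for i, x in enumerate(seq):

After execution: s = 24
24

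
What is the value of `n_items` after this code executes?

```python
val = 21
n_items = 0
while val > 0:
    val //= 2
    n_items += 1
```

Let's trace through this code step by step.

Initialize: val = 21
Initialize: n_items = 0
Entering loop: while val > 0:

After execution: n_items = 5
5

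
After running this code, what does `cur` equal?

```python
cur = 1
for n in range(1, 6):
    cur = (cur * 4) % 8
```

Let's trace through this code step by step.

Initialize: cur = 1
Entering loop: for n in range(1, 6):

After execution: cur = 0
0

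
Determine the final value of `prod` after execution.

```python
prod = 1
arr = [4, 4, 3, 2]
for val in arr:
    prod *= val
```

Let's trace through this code step by step.

Initialize: prod = 1
Initialize: arr = [4, 4, 3, 2]
Entering loop: for val in arr:

After execution: prod = 96
96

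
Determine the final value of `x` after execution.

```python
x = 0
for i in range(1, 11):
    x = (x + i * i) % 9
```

Let's trace through this code step by step.

Initialize: x = 0
Entering loop: for i in range(1, 11):

After execution: x = 7
7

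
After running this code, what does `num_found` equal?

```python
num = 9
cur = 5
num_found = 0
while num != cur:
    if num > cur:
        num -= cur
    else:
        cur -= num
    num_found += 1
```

Let's trace through this code step by step.

Initialize: num = 9
Initialize: cur = 5
Initialize: num_found = 0
Entering loop: while num != cur:

After execution: num_found = 5
5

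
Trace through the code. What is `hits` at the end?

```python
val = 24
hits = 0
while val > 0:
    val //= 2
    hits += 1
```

Let's trace through this code step by step.

Initialize: val = 24
Initialize: hits = 0
Entering loop: while val > 0:

After execution: hits = 5
5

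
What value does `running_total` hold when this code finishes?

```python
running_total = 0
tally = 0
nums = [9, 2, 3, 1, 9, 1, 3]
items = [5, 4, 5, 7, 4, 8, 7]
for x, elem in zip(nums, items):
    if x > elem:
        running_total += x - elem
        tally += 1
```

Let's trace through this code step by step.

Initialize: running_total = 0
Initialize: tally = 0
Initialize: nums = [9, 2, 3, 1, 9, 1, 3]
Initialize: items = [5, 4, 5, 7, 4, 8, 7]
Entering loop: for x, elem in zip(nums, items):

After execution: running_total = 9
9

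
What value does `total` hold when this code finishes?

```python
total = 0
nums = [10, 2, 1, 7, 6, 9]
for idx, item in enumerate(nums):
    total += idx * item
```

Let's trace through this code step by step.

Initialize: total = 0
Initialize: nums = [10, 2, 1, 7, 6, 9]
Entering loop: for idx, item in enumerate(nums):

After execution: total = 94
94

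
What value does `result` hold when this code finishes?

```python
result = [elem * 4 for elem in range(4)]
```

Let's trace through this code step by step.

Initialize: result = [elem * 4 for elem in range(4)]

After execution: result = [0, 4, 8, 12]
[0, 4, 8, 12]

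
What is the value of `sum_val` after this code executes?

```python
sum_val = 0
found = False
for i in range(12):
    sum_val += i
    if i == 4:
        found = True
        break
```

Let's trace through this code step by step.

Initialize: sum_val = 0
Initialize: found = False
Entering loop: for i in range(12):

After execution: sum_val = 10
10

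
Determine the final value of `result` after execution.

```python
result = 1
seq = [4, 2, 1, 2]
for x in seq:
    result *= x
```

Let's trace through this code step by step.

Initialize: result = 1
Initialize: seq = [4, 2, 1, 2]
Entering loop: for x in seq:

After execution: result = 16
16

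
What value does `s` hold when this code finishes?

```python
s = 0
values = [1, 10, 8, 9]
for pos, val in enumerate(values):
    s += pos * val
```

Let's trace through this code step by step.

Initialize: s = 0
Initialize: values = [1, 10, 8, 9]
Entering loop: for pos, val in enumerate(values):

After execution: s = 53
53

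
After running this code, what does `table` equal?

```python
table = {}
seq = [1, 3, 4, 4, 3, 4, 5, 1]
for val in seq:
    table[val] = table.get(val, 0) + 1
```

Let's trace through this code step by step.

Initialize: table = {}
Initialize: seq = [1, 3, 4, 4, 3, 4, 5, 1]
Entering loop: for val in seq:

After execution: table = {1: 2, 3: 2, 4: 3, 5: 1}
{1: 2, 3: 2, 4: 3, 5: 1}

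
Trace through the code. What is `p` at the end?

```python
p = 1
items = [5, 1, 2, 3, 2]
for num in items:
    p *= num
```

Let's trace through this code step by step.

Initialize: p = 1
Initialize: items = [5, 1, 2, 3, 2]
Entering loop: for num in items:

After execution: p = 60
60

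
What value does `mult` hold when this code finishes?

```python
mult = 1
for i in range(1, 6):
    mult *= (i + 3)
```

Let's trace through this code step by step.

Initialize: mult = 1
Entering loop: for i in range(1, 6):

After execution: mult = 6720
6720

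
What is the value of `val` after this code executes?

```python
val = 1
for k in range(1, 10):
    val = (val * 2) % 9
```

Let's trace through this code step by step.

Initialize: val = 1
Entering loop: for k in range(1, 10):

After execution: val = 8
8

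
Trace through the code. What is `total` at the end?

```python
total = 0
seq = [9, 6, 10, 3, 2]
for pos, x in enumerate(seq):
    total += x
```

Let's trace through this code step by step.

Initialize: total = 0
Initialize: seq = [9, 6, 10, 3, 2]
Entering loop: for pos, x in enumerate(seq):

After execution: total = 30
30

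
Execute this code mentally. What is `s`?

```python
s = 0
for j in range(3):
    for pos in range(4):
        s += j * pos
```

Let's trace through this code step by step.

Initialize: s = 0
Entering loop: for j in range(3):

After execution: s = 18
18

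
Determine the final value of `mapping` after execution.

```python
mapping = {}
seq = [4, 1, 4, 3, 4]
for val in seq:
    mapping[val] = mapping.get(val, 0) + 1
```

Let's trace through this code step by step.

Initialize: mapping = {}
Initialize: seq = [4, 1, 4, 3, 4]
Entering loop: for val in seq:

After execution: mapping = {4: 3, 1: 1, 3: 1}
{4: 3, 1: 1, 3: 1}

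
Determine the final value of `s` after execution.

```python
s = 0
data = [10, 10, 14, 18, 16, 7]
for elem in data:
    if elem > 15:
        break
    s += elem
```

Let's trace through this code step by step.

Initialize: s = 0
Initialize: data = [10, 10, 14, 18, 16, 7]
Entering loop: for elem in data:

After execution: s = 34
34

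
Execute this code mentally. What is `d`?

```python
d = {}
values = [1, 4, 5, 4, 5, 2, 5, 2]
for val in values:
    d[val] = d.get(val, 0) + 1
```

Let's trace through this code step by step.

Initialize: d = {}
Initialize: values = [1, 4, 5, 4, 5, 2, 5, 2]
Entering loop: for val in values:

After execution: d = {1: 1, 4: 2, 5: 3, 2: 2}
{1: 1, 4: 2, 5: 3, 2: 2}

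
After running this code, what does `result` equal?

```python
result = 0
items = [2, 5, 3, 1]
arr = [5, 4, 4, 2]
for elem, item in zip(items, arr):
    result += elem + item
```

Let's trace through this code step by step.

Initialize: result = 0
Initialize: items = [2, 5, 3, 1]
Initialize: arr = [5, 4, 4, 2]
Entering loop: for elem, item in zip(items, arr):

After execution: result = 26
26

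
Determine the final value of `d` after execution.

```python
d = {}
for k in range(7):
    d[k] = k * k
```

Let's trace through this code step by step.

Initialize: d = {}
Entering loop: for k in range(7):

After execution: d = {0: 0, 1: 1, 2: 4, 3: 9, 4: 16, 5: 25, 6: 36}
{0: 0, 1: 1, 2: 4, 3: 9, 4: 16, 5: 25, 6: 36}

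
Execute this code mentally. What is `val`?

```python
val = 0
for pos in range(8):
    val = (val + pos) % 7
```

Let's trace through this code step by step.

Initialize: val = 0
Entering loop: for pos in range(8):

After execution: val = 0
0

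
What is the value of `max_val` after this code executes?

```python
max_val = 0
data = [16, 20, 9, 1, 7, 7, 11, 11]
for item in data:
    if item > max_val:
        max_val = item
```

Let's trace through this code step by step.

Initialize: max_val = 0
Initialize: data = [16, 20, 9, 1, 7, 7, 11, 11]
Entering loop: for item in data:

After execution: max_val = 20
20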